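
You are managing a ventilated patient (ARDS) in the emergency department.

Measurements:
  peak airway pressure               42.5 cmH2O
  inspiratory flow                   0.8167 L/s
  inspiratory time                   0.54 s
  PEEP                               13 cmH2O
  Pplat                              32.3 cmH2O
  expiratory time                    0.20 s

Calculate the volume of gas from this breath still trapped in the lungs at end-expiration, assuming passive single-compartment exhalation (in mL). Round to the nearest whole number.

Vt = flow × Ti = 0.8167 L/s × 0.54 s × 1000 mL/L = 441.02 mL.
R = (PIP − Pplat)/V̇ = (42.5 − 32.3) / 0.8167 = 10.2/0.8167 = 12.489 cmH2O·s/L.
C = Vt/(Pplat − PEEP) = 441.02 / (32.3 − 13) = 441.02/19.3 = 22.851 mL/cmH2O.
τ = R × C = 12.489 × 0.02285 L/cmH2O = 0.2854 s.
Fraction remaining = e^(−Te/τ) = e^(−0.20/0.2854) = 0.4962.
Trapped volume = 441.02 × 0.4962 = 218.83 mL.

219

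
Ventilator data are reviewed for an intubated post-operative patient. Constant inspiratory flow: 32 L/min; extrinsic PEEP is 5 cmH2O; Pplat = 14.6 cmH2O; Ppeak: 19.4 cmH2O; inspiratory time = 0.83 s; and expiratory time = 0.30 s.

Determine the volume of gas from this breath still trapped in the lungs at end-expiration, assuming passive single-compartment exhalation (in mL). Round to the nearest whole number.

Flow: 32 L/min ÷ 60 = 0.5333 L/s.
Vt = flow × Ti = 0.5333 L/s × 0.83 s × 1000 mL/L = 442.64 mL.
R = (PIP − Pplat)/V̇ = (19.4 − 14.6) / 0.5333 = 4.8/0.5333 = 9.001 cmH2O·s/L.
C = Vt/(Pplat − PEEP) = 442.64 / (14.6 − 5) = 442.64/9.6 = 46.108 mL/cmH2O.
τ = R × C = 9.001 × 0.04611 L/cmH2O = 0.415 s.
Fraction remaining = e^(−Te/τ) = e^(−0.30/0.415) = 0.4853.
Trapped volume = 442.64 × 0.4853 = 214.81 mL.

215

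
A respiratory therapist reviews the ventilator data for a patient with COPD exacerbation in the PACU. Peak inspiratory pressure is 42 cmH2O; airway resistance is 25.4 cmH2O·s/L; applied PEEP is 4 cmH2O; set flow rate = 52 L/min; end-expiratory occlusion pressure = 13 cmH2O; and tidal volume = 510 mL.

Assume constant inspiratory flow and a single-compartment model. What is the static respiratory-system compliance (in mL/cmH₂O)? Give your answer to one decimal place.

73.0

Flow: 52 L/min ÷ 60 = 0.8667 L/s.
Total PEEP = 13 cmH2O (set 4 + intrinsic 9); this is the baseline alveolar pressure.
Equation of motion (constant flow): PIP = Vt/C + R·V̇ + PEEP.
Vt/C = PIP − R·V̇ − PEEP = 42 − 25.4×0.8667 − 13 = 42 − 22.014 − 13 = 6.986 cmH2O.
C = Vt / 6.986 = 510 / 6.986 = 73.003 mL/cmH2O.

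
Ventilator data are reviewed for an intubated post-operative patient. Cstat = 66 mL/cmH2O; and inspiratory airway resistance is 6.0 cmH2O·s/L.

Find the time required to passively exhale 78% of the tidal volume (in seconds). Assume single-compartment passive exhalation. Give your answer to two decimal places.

0.60

τ = R × C = 6.0 × 66 mL/cmH2O = 6.0 × 0.066 L/cmH2O = 0.396 s.
Exhaled fraction f = 1 − e^(−t/τ) → t = −τ·ln(1 − f) = −0.396·ln(0.22) = 0.5996 s.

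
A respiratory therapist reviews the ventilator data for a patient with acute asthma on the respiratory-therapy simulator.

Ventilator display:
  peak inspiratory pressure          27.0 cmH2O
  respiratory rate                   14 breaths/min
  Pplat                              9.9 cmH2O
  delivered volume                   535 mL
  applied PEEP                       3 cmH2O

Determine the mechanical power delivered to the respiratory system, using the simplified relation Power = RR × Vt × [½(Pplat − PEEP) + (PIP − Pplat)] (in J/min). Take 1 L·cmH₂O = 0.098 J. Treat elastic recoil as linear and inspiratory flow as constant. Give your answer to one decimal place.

Per-breath work = Vt × [½(Pplat−PEEP) + (PIP−Pplat)] = 0.535 × [0.5×6.9 + 17.1] = 0.535 × 20.55 = 10.994 L·cmH2O.
Power = 14 × 10.994 = 153.92 L·cmH2O/min.
× 0.098 J/(L·cmH2O) → 15.084 J/min.

15.1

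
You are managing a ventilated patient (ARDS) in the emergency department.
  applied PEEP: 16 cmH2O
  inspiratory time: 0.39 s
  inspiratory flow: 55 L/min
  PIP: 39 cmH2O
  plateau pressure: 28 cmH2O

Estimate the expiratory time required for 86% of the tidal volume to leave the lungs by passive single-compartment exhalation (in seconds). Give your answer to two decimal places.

0.70

Flow: 55 L/min ÷ 60 = 0.9167 L/s.
Vt = flow × Ti = 0.9167 L/s × 0.39 s × 1000 mL/L = 357.51 mL.
R = (PIP − Pplat)/V̇ = (39 − 28) / 0.9167 = 11.0/0.9167 = 12.0 cmH2O·s/L.
C = Vt/(Pplat − PEEP) = 357.51 / (28 − 16) = 357.51/12.0 = 29.793 mL/cmH2O.
τ = R × C = 12.0 × 0.02979 L/cmH2O = 0.3575 s.
t = −τ·ln(1 − 0.86) = −0.3575·ln(0.14) = 0.7029 s.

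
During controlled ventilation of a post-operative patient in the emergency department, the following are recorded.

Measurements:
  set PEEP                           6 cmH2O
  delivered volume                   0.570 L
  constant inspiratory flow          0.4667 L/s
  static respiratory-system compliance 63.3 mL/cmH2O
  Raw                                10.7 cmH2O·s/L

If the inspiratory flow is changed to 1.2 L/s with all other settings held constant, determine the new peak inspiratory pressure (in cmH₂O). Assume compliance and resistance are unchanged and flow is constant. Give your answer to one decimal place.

27.8

PIP = Vt/C + R·V̇ + PEEP (constant-flow equation of motion).
Only the resistive term changes: ΔPIP = R × ΔV̇ = 10.7 × (1.2 − 0.4667) = 10.7 × 0.7333 = 7.846 cmH2O.
Original PIP = 570/63.3 + 10.7×0.4667 + 6 = 19.998 cmH2O; new PIP = 19.998 + (7.846) = 27.844 cmH2O.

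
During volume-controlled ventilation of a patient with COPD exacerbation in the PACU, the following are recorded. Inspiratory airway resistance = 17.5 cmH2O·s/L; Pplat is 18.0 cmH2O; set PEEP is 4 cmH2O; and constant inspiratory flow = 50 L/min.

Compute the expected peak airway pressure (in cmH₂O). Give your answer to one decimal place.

Flow: 50 L/min ÷ 60 = 0.8333 L/s.
PIP = Pplat + Raw × flow = 18.0 + 17.5 × 0.8333 = 18.0 + 14.583 = 32.583 cmH2O.

32.6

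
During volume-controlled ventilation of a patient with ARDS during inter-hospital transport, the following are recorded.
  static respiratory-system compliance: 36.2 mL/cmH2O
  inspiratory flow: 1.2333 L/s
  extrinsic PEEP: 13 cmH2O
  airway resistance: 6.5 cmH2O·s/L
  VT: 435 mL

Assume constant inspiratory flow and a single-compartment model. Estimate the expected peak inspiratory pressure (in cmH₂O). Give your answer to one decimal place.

33.0

Equation of motion (constant flow): PIP = Vt/C + R·V̇ + PEEP.
PIP = 435/36.2 + 6.5×1.2333 + 13 = 12.017 + 8.016 + 13 = 33.033 cmH2O.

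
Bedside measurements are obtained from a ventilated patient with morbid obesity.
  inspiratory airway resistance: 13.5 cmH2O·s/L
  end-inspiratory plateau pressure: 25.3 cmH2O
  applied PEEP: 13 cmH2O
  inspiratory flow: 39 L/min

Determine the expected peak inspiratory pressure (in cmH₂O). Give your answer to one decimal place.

34.1

Flow: 39 L/min ÷ 60 = 0.65 L/s.
PIP = Pplat + Raw × flow = 25.3 + 13.5 × 0.65 = 25.3 + 8.775 = 34.075 cmH2O.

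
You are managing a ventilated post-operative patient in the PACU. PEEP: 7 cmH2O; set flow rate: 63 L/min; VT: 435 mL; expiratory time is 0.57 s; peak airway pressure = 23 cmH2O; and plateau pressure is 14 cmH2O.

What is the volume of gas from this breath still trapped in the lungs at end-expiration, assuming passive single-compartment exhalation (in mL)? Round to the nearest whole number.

149

Flow: 63 L/min ÷ 60 = 1.05 L/s.
R = (PIP − Pplat)/V̇ = (23 − 14) / 1.05 = 9.0/1.05 = 8.571 cmH2O·s/L.
C = Vt/(Pplat − PEEP) = 435.0 / (14 − 7) = 435.0/7.0 = 62.143 mL/cmH2O.
τ = R × C = 8.571 × 0.06214 L/cmH2O = 0.5326 s.
Fraction remaining = e^(−Te/τ) = e^(−0.57/0.5326) = 0.3429.
Trapped volume = 435.0 × 0.3429 = 149.16 mL.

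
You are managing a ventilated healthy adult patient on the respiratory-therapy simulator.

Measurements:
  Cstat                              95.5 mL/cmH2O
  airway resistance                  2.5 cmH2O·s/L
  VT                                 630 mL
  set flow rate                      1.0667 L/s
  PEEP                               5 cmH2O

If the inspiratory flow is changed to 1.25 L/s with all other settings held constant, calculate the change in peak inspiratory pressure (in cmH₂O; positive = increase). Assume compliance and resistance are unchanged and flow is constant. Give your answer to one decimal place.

0.5

PIP = Vt/C + R·V̇ + PEEP (constant-flow equation of motion).
Only the resistive term changes: ΔPIP = R × ΔV̇ = 2.5 × (1.25 − 1.0667) = 2.5 × 0.1833 = 0.4583 cmH2O.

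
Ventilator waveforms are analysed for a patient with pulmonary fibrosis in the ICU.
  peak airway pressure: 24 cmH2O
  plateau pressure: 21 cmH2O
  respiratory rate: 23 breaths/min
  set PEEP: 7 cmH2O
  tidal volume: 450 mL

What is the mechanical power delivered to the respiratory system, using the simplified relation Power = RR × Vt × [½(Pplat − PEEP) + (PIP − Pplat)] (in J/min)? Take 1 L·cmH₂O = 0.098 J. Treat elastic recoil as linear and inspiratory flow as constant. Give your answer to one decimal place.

Per-breath work = Vt × [½(Pplat−PEEP) + (PIP−Pplat)] = 0.450 × [0.5×14.0 + 3.0] = 0.450 × 10.0 = 4.5 L·cmH2O.
Power = 23 × 4.5 = 103.5 L·cmH2O/min.
× 0.098 J/(L·cmH2O) → 10.143 J/min.

10.1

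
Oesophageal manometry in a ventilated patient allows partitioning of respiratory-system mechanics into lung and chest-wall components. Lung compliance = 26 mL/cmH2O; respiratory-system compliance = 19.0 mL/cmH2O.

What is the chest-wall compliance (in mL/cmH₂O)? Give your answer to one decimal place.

70.6

1/Ccw = 1/Crs − 1/CL.
1/Ccw = 1/19.0 − 1/26 = 0.01417.
Ccw = 70.572 mL/cmH2O.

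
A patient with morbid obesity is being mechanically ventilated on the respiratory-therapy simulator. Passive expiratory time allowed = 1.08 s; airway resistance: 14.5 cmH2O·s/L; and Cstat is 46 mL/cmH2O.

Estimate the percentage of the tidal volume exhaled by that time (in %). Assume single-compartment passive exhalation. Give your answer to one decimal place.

τ = R × C = 14.5 × 46 mL/cmH2O = 14.5 × 0.046 L/cmH2O = 0.667 s.
Passive exhalation: V(t)/V₀ = e^(−t/τ) = e^(−1.08/0.667) = 0.1981.
Fraction exhaled = 1 − 0.1981 = 0.8019 → 80.19%.

80.2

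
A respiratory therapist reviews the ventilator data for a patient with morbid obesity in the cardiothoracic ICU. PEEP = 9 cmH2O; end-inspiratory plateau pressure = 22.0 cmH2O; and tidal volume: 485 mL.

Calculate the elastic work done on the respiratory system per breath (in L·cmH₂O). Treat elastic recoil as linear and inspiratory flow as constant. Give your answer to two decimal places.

3.15

Elastic work ≈ ½ × (Pplat − PEEP) × Vt = 0.5 × (22.0 − 9) × 0.485 L = 0.5 × 13.0 × 0.485 = 3.153 L·cmH2O.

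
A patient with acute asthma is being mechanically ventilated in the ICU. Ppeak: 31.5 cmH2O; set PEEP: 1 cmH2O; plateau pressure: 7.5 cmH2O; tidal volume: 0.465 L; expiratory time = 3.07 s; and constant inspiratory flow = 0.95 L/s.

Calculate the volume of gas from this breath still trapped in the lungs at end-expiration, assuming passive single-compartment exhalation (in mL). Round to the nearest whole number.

R = (PIP − Pplat)/V̇ = (31.5 − 7.5) / 0.95 = 24.0/0.95 = 25.263 cmH2O·s/L.
C = Vt/(Pplat − PEEP) = 465.0 / (7.5 − 1) = 465.0/6.5 = 71.538 mL/cmH2O.
τ = R × C = 25.263 × 0.07154 L/cmH2O = 1.807 s.
Fraction remaining = e^(−Te/τ) = e^(−3.07/1.807) = 0.1829.
Trapped volume = 465.0 × 0.1829 = 85.049 mL.

85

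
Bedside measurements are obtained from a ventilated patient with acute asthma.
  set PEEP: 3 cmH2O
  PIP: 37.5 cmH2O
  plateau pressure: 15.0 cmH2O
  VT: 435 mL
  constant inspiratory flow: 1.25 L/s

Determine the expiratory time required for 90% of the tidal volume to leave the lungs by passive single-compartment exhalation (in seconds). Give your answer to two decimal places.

R = (PIP − Pplat)/V̇ = (37.5 − 15.0) / 1.25 = 22.5/1.25 = 18.0 cmH2O·s/L.
C = Vt/(Pplat − PEEP) = 435.0 / (15.0 − 3) = 435.0/12.0 = 36.25 mL/cmH2O.
τ = R × C = 18.0 × 0.03625 L/cmH2O = 0.6525 s.
t = −τ·ln(1 − 0.90) = −0.6525·ln(0.1) = 1.502 s.

1.50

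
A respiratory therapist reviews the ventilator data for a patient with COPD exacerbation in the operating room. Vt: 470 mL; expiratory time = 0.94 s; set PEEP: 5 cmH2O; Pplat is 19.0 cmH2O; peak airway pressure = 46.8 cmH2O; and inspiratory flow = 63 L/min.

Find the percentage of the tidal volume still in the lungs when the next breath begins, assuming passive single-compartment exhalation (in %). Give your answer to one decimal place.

34.7

Flow: 63 L/min ÷ 60 = 1.05 L/s.
R = (PIP − Pplat)/V̇ = (46.8 − 19.0) / 1.05 = 27.8/1.05 = 26.476 cmH2O·s/L.
C = Vt/(Pplat − PEEP) = 470.0 / (19.0 − 5) = 470.0/14.0 = 33.571 mL/cmH2O.
τ = R × C = 26.476 × 0.03357 L/cmH2O = 0.8888 s.
Fraction remaining at end-expiration = e^(−Te/τ) = e^(−0.94/0.8888) = 0.3473 → 34.73%.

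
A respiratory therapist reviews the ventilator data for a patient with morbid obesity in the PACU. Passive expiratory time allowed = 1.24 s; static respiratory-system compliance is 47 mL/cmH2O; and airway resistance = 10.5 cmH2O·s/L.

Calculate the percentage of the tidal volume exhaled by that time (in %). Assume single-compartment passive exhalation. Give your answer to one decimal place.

τ = R × C = 10.5 × 47 mL/cmH2O = 10.5 × 0.047 L/cmH2O = 0.4935 s.
Passive exhalation: V(t)/V₀ = e^(−t/τ) = e^(−1.24/0.4935) = 0.08105.
Fraction exhaled = 1 − 0.08105 = 0.919 → 91.9%.

91.9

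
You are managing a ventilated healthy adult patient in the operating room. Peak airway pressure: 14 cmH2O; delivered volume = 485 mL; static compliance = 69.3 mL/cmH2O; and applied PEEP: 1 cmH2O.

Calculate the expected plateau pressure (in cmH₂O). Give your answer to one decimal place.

8.0

Pplat = PEEP + Vt / Cstat = 1 + 485 / 69.3 = 1 + 6.999 = 7.999 cmH2O.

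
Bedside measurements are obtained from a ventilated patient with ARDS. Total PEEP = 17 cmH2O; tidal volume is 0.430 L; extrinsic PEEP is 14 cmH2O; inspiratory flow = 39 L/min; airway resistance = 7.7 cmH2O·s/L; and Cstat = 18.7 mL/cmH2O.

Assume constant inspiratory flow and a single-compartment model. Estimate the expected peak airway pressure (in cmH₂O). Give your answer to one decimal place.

Flow: 39 L/min ÷ 60 = 0.65 L/s.
Total PEEP = 17 cmH2O (set 14 + intrinsic 3); this is the baseline alveolar pressure.
Equation of motion (constant flow): PIP = Vt/C + R·V̇ + PEEP.
PIP = 430/18.7 + 7.7×0.65 + 17 = 22.995 + 5.005 + 17 = 45.0 cmH2O.

45.0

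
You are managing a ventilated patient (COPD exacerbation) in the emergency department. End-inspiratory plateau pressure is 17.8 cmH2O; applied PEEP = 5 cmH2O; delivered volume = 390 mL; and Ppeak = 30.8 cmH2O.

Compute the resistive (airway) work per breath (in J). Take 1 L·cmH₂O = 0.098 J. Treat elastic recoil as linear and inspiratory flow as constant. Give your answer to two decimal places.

With constant inspiratory flow the resistive pressure is constant at PIP − Pplat = 30.8 − 17.8 = 13.0 cmH2O, so resistive work = 13.0 × 0.390 = 5.07 L·cmH2O.
× 0.098 J/(L·cmH2O) → 0.4969 J.

0.50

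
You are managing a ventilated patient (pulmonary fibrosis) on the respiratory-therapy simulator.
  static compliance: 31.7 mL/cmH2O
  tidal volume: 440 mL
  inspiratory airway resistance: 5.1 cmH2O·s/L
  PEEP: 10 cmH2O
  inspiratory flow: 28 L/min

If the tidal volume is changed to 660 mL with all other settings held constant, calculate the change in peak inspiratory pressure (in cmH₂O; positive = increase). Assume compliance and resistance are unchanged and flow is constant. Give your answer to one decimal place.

6.9

PIP = Vt/C + R·V̇ + PEEP (constant-flow equation of motion).
Only the elastic term changes: ΔPIP = ΔVt / C = (660 − 440) / 31.7 = 6.94 cmH2O.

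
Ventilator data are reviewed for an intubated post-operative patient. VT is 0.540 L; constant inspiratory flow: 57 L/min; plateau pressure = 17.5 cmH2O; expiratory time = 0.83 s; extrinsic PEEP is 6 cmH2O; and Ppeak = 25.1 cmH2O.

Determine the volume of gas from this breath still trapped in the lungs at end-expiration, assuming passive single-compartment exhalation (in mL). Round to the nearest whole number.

59

Flow: 57 L/min ÷ 60 = 0.95 L/s.
R = (PIP − Pplat)/V̇ = (25.1 − 17.5) / 0.95 = 7.6/0.95 = 8.0 cmH2O·s/L.
C = Vt/(Pplat − PEEP) = 540.0 / (17.5 − 6) = 540.0/11.5 = 46.957 mL/cmH2O.
τ = R × C = 8.0 × 0.04696 L/cmH2O = 0.3757 s.
Fraction remaining = e^(−Te/τ) = e^(−0.83/0.3757) = 0.1098.
Trapped volume = 540.0 × 0.1098 = 59.292 mL.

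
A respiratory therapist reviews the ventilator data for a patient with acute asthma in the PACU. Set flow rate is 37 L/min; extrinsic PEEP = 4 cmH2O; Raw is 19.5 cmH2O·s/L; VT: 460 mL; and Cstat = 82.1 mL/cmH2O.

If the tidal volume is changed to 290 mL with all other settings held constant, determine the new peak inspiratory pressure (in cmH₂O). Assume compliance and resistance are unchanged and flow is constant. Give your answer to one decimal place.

19.6

Flow: 37 L/min ÷ 60 = 0.6167 L/s.
PIP = Vt/C + R·V̇ + PEEP (constant-flow equation of motion).
Only the elastic term changes: ΔPIP = ΔVt / C = (290 − 460) / 82.1 = -2.071 cmH2O.
Original PIP = 460/82.1 + 19.5×0.6167 + 4 = 21.629 cmH2O; new PIP = 21.629 + (-2.071) = 19.558 cmH2O.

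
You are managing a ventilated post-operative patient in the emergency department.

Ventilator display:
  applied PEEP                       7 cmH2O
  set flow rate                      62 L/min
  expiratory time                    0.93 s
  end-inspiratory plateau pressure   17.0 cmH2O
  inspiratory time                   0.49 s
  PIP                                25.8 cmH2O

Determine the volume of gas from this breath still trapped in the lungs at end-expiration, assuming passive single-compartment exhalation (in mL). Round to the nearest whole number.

59

Flow: 62 L/min ÷ 60 = 1.0333 L/s.
Vt = flow × Ti = 1.0333 L/s × 0.49 s × 1000 mL/L = 506.32 mL.
R = (PIP − Pplat)/V̇ = (25.8 − 17.0) / 1.0333 = 8.8/1.0333 = 8.516 cmH2O·s/L.
C = Vt/(Pplat − PEEP) = 506.32 / (17.0 − 7) = 506.32/10.0 = 50.632 mL/cmH2O.
τ = R × C = 8.516 × 0.05063 L/cmH2O = 0.4312 s.
Fraction remaining = e^(−Te/τ) = e^(−0.93/0.4312) = 0.1157.
Trapped volume = 506.32 × 0.1157 = 58.581 mL.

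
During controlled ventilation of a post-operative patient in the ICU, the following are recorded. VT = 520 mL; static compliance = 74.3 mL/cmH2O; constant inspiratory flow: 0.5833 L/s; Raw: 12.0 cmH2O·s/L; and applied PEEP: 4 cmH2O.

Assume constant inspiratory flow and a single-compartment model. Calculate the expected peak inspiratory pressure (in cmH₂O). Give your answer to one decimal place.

18.0

Equation of motion (constant flow): PIP = Vt/C + R·V̇ + PEEP.
PIP = 520/74.3 + 12.0×0.5833 + 4 = 6.999 + 7.0 + 4 = 17.999 cmH2O.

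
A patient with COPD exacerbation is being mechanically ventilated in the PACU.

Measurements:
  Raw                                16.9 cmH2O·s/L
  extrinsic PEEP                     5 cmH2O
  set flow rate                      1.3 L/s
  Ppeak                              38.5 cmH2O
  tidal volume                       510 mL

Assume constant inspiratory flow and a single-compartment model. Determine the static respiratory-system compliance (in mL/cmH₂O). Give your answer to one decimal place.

44.2

Equation of motion (constant flow): PIP = Vt/C + R·V̇ + PEEP.
Vt/C = PIP − R·V̇ − PEEP = 38.5 − 16.9×1.3 − 5 = 38.5 − 21.97 − 5 = 11.53 cmH2O.
C = Vt / 11.53 = 510 / 11.53 = 44.232 mL/cmH2O.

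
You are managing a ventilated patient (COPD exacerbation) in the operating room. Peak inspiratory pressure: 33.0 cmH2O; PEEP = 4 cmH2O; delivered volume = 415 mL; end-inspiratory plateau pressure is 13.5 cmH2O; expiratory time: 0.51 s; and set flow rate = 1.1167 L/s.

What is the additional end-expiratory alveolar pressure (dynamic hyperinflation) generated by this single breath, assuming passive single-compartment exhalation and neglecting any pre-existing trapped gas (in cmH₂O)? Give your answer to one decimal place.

4.9

R = (PIP − Pplat)/V̇ = (33.0 − 13.5) / 1.1167 = 19.5/1.1167 = 17.462 cmH2O·s/L.
C = Vt/(Pplat − PEEP) = 415.0 / (13.5 − 4) = 415.0/9.5 = 43.684 mL/cmH2O.
τ = R × C = 17.462 × 0.04368 L/cmH2O = 0.7627 s.
Fraction remaining = e^(−Te/τ) = e^(−0.51/0.7627) = 0.5124; trapped volume = 415.0 × 0.5124 = 212.65 mL.
Additional alveolar pressure from trapping ≈ V_trapped / C = 212.65 / 43.684 = 4.868 cmH2O.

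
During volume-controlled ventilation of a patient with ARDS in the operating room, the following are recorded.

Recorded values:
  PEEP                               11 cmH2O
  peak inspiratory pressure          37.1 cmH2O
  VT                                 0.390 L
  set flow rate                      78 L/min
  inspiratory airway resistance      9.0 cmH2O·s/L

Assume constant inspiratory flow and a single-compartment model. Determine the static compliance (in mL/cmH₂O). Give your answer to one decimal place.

Flow: 78 L/min ÷ 60 = 1.3 L/s.
Equation of motion (constant flow): PIP = Vt/C + R·V̇ + PEEP.
Vt/C = PIP − R·V̇ − PEEP = 37.1 − 9.0×1.3 − 11 = 37.1 − 11.7 − 11 = 14.4 cmH2O.
C = Vt / 14.4 = 390 / 14.4 = 27.083 mL/cmH2O.

27.1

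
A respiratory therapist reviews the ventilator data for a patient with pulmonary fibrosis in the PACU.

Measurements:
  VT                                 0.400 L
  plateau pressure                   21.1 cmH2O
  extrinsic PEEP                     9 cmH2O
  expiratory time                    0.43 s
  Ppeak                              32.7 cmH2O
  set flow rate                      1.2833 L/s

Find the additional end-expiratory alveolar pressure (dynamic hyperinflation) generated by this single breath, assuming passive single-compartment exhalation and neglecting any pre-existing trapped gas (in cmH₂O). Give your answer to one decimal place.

R = (PIP − Pplat)/V̇ = (32.7 − 21.1) / 1.2833 = 11.6/1.2833 = 9.039 cmH2O·s/L.
C = Vt/(Pplat − PEEP) = 400.0 / (21.1 − 9) = 400.0/12.1 = 33.058 mL/cmH2O.
τ = R × C = 9.039 × 0.03306 L/cmH2O = 0.2988 s.
Fraction remaining = e^(−Te/τ) = e^(−0.43/0.2988) = 0.2371; trapped volume = 400.0 × 0.2371 = 94.84 mL.
Additional alveolar pressure from trapping ≈ V_trapped / C = 94.84 / 33.058 = 2.869 cmH2O.

2.9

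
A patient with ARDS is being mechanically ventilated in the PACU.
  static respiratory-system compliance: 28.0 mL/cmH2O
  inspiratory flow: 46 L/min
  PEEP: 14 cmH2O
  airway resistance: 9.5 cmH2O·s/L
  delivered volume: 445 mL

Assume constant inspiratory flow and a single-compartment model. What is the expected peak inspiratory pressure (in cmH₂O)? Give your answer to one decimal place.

Flow: 46 L/min ÷ 60 = 0.7667 L/s.
Equation of motion (constant flow): PIP = Vt/C + R·V̇ + PEEP.
PIP = 445/28.0 + 9.5×0.7667 + 14 = 15.893 + 7.284 + 14 = 37.177 cmH2O.

37.2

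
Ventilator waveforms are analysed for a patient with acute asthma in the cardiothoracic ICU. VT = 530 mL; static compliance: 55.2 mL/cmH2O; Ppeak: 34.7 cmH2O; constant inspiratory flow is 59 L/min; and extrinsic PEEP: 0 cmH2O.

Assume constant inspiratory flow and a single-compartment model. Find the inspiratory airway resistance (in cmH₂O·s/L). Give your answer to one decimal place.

25.5

Flow: 59 L/min ÷ 60 = 0.9833 L/s.
Equation of motion (constant flow): PIP = Vt/C + R·V̇ + PEEP.
R·V̇ = PIP − Vt/C − PEEP = 34.7 − 530/55.2 − 0 = 34.7 − 9.601 − 0 = 25.099 cmH2O.
R = 25.099 / 0.9833 = 25.525 cmH2O·s/L.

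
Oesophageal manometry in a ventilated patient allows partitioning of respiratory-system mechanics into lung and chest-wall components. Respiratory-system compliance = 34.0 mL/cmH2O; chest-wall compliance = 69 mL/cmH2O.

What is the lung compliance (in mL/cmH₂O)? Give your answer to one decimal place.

1/CL = 1/Crs − 1/Ccw.
1/CL = 1/34.0 − 1/69 = 0.01492.
CL = 67.024 mL/cmH2O.

67.0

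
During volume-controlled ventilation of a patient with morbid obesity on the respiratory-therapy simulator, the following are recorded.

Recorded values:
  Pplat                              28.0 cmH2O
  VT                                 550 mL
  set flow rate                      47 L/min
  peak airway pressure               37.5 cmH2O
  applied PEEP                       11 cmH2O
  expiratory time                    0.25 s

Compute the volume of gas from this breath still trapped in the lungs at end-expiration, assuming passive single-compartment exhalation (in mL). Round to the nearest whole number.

291

Flow: 47 L/min ÷ 60 = 0.7833 L/s.
R = (PIP − Pplat)/V̇ = (37.5 − 28.0) / 0.7833 = 9.5/0.7833 = 12.128 cmH2O·s/L.
C = Vt/(Pplat − PEEP) = 550.0 / (28.0 − 11) = 550.0/17.0 = 32.353 mL/cmH2O.
τ = R × C = 12.128 × 0.03235 L/cmH2O = 0.3923 s.
Fraction remaining = e^(−Te/τ) = e^(−0.25/0.3923) = 0.5287.
Trapped volume = 550.0 × 0.5287 = 290.79 mL.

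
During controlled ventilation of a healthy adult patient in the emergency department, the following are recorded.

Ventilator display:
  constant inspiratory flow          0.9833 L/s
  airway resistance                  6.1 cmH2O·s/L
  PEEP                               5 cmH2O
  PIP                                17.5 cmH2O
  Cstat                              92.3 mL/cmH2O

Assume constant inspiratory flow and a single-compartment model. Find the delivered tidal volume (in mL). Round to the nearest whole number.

600

Equation of motion (constant flow): PIP = Vt/C + R·V̇ + PEEP.
Vt/C = PIP − R·V̇ − PEEP = 17.5 − 5.998 − 5 = 6.502 cmH2O.
Vt = C × 6.502 = 92.3 × 6.502 = 600.13 mL.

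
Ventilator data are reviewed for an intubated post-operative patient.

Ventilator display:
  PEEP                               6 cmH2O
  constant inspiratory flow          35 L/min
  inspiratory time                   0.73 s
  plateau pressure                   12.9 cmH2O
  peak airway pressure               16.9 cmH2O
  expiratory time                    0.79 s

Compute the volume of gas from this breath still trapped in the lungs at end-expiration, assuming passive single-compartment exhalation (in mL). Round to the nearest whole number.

Flow: 35 L/min ÷ 60 = 0.5833 L/s.
Vt = flow × Ti = 0.5833 L/s × 0.73 s × 1000 mL/L = 425.81 mL.
R = (PIP − Pplat)/V̇ = (16.9 − 12.9) / 0.5833 = 4.0/0.5833 = 6.858 cmH2O·s/L.
C = Vt/(Pplat − PEEP) = 425.81 / (12.9 − 6) = 425.81/6.9 = 61.712 mL/cmH2O.
τ = R × C = 6.858 × 0.06171 L/cmH2O = 0.4232 s.
Fraction remaining = e^(−Te/τ) = e^(−0.79/0.4232) = 0.1546.
Trapped volume = 425.81 × 0.1546 = 65.83 mL.

66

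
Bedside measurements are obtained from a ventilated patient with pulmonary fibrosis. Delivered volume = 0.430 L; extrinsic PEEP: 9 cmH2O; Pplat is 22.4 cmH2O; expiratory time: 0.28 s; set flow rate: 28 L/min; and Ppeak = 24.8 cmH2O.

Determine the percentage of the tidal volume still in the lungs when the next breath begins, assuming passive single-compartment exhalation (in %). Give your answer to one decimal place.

Flow: 28 L/min ÷ 60 = 0.4667 L/s.
R = (PIP − Pplat)/V̇ = (24.8 − 22.4) / 0.4667 = 2.4/0.4667 = 5.142 cmH2O·s/L.
C = Vt/(Pplat − PEEP) = 430.0 / (22.4 − 9) = 430.0/13.4 = 32.09 mL/cmH2O.
τ = R × C = 5.142 × 0.03209 L/cmH2O = 0.165 s.
Fraction remaining at end-expiration = e^(−Te/τ) = e^(−0.28/0.165) = 0.1832 → 18.32%.

18.3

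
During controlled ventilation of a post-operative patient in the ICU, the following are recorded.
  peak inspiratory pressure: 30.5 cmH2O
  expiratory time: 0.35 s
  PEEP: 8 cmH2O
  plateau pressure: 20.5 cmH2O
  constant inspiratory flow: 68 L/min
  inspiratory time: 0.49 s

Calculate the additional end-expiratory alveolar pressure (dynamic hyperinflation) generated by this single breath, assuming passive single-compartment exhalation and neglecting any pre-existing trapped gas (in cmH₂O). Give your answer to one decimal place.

5.1

Flow: 68 L/min ÷ 60 = 1.1333 L/s.
Vt = flow × Ti = 1.1333 L/s × 0.49 s × 1000 mL/L = 555.32 mL.
R = (PIP − Pplat)/V̇ = (30.5 − 20.5) / 1.1333 = 10.0/1.1333 = 8.824 cmH2O·s/L.
C = Vt/(Pplat − PEEP) = 555.32 / (20.5 − 8) = 555.32/12.5 = 44.426 mL/cmH2O.
τ = R × C = 8.824 × 0.04443 L/cmH2O = 0.3921 s.
Fraction remaining = e^(−Te/τ) = e^(−0.35/0.3921) = 0.4096; trapped volume = 555.32 × 0.4096 = 227.46 mL.
Additional alveolar pressure from trapping ≈ V_trapped / C = 227.46 / 44.426 = 5.12 cmH2O.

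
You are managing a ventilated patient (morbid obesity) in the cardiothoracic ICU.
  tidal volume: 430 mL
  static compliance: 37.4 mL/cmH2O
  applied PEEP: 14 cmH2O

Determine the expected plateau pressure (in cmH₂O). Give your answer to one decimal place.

Pplat = PEEP + Vt / Cstat = 14 + 430 / 37.4 = 14 + 11.497 = 25.497 cmH2O.

25.5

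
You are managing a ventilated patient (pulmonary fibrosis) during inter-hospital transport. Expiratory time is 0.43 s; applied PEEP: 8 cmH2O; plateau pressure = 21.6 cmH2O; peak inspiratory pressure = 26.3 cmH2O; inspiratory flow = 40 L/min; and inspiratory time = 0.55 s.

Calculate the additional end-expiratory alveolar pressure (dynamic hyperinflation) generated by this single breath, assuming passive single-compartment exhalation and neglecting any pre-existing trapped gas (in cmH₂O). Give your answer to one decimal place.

1.4

Flow: 40 L/min ÷ 60 = 0.6667 L/s.
Vt = flow × Ti = 0.6667 L/s × 0.55 s × 1000 mL/L = 366.69 mL.
R = (PIP − Pplat)/V̇ = (26.3 − 21.6) / 0.6667 = 4.7/0.6667 = 7.05 cmH2O·s/L.
C = Vt/(Pplat − PEEP) = 366.69 / (21.6 − 8) = 366.69/13.6 = 26.963 mL/cmH2O.
τ = R × C = 7.05 × 0.02696 L/cmH2O = 0.1901 s.
Fraction remaining = e^(−Te/τ) = e^(−0.43/0.1901) = 0.1041; trapped volume = 366.69 × 0.1041 = 38.172 mL.
Additional alveolar pressure from trapping ≈ V_trapped / C = 38.172 / 26.963 = 1.416 cmH2O.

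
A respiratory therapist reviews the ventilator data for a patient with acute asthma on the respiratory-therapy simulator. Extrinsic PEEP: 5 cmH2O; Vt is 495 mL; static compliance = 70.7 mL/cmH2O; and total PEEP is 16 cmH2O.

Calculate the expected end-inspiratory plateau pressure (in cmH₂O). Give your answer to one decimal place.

End-expiratory occlusion gives total PEEP = 16 cmH2O (intrinsic PEEP = 16 − 5 = 11). Use total PEEP for the elastic gradient.
Pplat = PEEPtotal + Vt / Cstat = 16 + 495 / 70.7 = 16 + 7.001 = 23.001 cmH2O.

23.0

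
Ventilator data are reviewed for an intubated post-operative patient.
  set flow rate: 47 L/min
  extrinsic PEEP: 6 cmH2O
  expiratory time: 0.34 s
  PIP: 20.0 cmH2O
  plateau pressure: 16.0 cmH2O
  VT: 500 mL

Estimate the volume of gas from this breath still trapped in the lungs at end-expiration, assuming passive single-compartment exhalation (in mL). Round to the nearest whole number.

132

Flow: 47 L/min ÷ 60 = 0.7833 L/s.
R = (PIP − Pplat)/V̇ = (20.0 − 16.0) / 0.7833 = 4.0/0.7833 = 5.107 cmH2O·s/L.
C = Vt/(Pplat − PEEP) = 500.0 / (16.0 − 6) = 500.0/10.0 = 50.0 mL/cmH2O.
τ = R × C = 5.107 × 0.05 L/cmH2O = 0.2554 s.
Fraction remaining = e^(−Te/τ) = e^(−0.34/0.2554) = 0.2641.
Trapped volume = 500.0 × 0.2641 = 132.05 mL.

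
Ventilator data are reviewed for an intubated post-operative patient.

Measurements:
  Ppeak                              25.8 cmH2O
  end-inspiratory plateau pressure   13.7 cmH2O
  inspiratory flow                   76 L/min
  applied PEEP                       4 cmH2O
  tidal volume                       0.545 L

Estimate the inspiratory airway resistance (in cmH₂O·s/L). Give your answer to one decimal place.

9.6

Flow: 76 L/min ÷ 60 = 1.2667 L/s.
Raw = (PIP − Pplat) / flow = (25.8 − 13.7) / 1.2667 = 12.1 / 1.2667 = 9.552 cmH2O·s/L.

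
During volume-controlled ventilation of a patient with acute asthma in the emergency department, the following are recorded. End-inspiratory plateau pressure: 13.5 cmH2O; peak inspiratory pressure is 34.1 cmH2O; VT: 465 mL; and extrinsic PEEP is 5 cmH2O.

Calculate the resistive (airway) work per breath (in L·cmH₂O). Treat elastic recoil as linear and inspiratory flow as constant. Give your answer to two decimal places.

With constant inspiratory flow the resistive pressure is constant at PIP − Pplat = 34.1 − 13.5 = 20.6 cmH2O, so resistive work = 20.6 × 0.465 = 9.579 L·cmH2O.

9.58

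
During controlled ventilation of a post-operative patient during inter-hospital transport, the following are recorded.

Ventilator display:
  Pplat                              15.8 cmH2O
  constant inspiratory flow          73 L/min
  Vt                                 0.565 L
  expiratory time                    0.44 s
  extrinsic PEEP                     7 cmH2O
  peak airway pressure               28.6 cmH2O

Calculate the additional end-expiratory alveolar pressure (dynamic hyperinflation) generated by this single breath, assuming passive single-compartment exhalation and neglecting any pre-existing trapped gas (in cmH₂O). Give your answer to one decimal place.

Flow: 73 L/min ÷ 60 = 1.2167 L/s.
R = (PIP − Pplat)/V̇ = (28.6 − 15.8) / 1.2167 = 12.8/1.2167 = 10.52 cmH2O·s/L.
C = Vt/(Pplat − PEEP) = 565.0 / (15.8 − 7) = 565.0/8.8 = 64.205 mL/cmH2O.
τ = R × C = 10.52 × 0.06421 L/cmH2O = 0.6755 s.
Fraction remaining = e^(−Te/τ) = e^(−0.44/0.6755) = 0.5213; trapped volume = 565.0 × 0.5213 = 294.53 mL.
Additional alveolar pressure from trapping ≈ V_trapped / C = 294.53 / 64.205 = 4.587 cmH2O.

4.6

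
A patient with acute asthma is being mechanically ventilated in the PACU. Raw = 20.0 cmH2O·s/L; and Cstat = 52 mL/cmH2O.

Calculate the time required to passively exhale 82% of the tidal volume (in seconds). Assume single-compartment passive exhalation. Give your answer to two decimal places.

τ = R × C = 20.0 × 52 mL/cmH2O = 20.0 × 0.052 L/cmH2O = 1.04 s.
Exhaled fraction f = 1 − e^(−t/τ) → t = −τ·ln(1 − f) = −1.04·ln(0.18) = 1.783 s.

1.78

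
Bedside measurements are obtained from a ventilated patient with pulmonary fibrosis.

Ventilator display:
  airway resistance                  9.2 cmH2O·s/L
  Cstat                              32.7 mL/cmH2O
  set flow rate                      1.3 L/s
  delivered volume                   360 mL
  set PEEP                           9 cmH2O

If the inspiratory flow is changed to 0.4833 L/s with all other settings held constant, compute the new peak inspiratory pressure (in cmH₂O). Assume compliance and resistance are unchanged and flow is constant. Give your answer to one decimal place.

PIP = Vt/C + R·V̇ + PEEP (constant-flow equation of motion).
Only the resistive term changes: ΔPIP = R × ΔV̇ = 9.2 × (0.4833 − 1.3) = 9.2 × -0.8167 = -7.514 cmH2O.
Original PIP = 360/32.7 + 9.2×1.3 + 9 = 31.969 cmH2O; new PIP = 31.969 + (-7.514) = 24.455 cmH2O.

24.5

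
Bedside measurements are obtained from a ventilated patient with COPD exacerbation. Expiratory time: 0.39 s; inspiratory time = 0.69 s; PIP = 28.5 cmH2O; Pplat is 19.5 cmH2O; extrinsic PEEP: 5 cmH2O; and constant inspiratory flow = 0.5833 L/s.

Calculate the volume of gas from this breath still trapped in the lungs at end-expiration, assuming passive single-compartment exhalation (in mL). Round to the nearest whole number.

162

Vt = flow × Ti = 0.5833 L/s × 0.69 s × 1000 mL/L = 402.48 mL.
R = (PIP − Pplat)/V̇ = (28.5 − 19.5) / 0.5833 = 9.0/0.5833 = 15.429 cmH2O·s/L.
C = Vt/(Pplat − PEEP) = 402.48 / (19.5 − 5) = 402.48/14.5 = 27.757 mL/cmH2O.
τ = R × C = 15.429 × 0.02776 L/cmH2O = 0.4283 s.
Fraction remaining = e^(−Te/τ) = e^(−0.39/0.4283) = 0.4023.
Trapped volume = 402.48 × 0.4023 = 161.92 mL.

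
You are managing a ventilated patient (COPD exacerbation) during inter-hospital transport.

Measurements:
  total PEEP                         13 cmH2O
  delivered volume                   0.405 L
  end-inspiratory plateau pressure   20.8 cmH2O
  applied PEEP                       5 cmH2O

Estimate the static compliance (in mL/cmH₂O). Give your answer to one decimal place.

51.9

End-expiratory occlusion gives total PEEP = 13 cmH2O (intrinsic PEEP = 13 − 5 = 8). Use total PEEP for the elastic gradient.
Cstat = Vt / (Pplat − PEEPtotal) = 405 / (20.8 − 13) = 405 / 7.8 = 51.923 mL/cmH2O.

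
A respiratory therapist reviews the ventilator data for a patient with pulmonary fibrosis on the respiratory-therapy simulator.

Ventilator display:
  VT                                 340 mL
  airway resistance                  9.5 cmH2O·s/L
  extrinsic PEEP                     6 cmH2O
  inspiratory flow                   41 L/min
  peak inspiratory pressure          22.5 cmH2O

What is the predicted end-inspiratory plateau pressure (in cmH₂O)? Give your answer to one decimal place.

16.0

Flow: 41 L/min ÷ 60 = 0.6833 L/s.
Pplat = PIP − Raw × flow = 22.5 − 9.5 × 0.6833 = 22.5 − 6.491 = 16.009 cmH2O.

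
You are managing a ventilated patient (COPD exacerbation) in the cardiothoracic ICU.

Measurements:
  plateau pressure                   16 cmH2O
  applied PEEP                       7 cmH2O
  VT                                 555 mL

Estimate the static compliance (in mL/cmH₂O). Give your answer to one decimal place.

Cstat = Vt / (Pplat − PEEP) = 555 / (16 − 7) = 555 / 9.0 = 61.667 mL/cmH2O.

61.7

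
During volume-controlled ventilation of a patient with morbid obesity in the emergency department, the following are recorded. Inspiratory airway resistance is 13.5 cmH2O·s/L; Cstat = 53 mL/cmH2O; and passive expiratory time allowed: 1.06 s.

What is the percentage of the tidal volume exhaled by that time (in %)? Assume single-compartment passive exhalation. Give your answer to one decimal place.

τ = R × C = 13.5 × 53 mL/cmH2O = 13.5 × 0.053 L/cmH2O = 0.7155 s.
Passive exhalation: V(t)/V₀ = e^(−t/τ) = e^(−1.06/0.7155) = 0.2273.
Fraction exhaled = 1 − 0.2273 = 0.7727 → 77.27%.

77.3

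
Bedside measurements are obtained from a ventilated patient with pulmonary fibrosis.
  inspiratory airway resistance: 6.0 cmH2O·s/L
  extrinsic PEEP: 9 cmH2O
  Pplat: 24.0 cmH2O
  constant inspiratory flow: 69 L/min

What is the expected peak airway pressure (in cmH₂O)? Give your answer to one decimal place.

30.9

Flow: 69 L/min ÷ 60 = 1.15 L/s.
PIP = Pplat + Raw × flow = 24.0 + 6.0 × 1.15 = 24.0 + 6.9 = 30.9 cmH2O.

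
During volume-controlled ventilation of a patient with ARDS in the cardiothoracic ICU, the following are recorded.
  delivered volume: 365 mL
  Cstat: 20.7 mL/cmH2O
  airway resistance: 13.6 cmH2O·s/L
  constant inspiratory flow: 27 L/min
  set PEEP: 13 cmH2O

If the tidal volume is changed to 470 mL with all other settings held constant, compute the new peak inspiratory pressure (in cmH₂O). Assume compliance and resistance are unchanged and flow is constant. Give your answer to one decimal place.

Flow: 27 L/min ÷ 60 = 0.45 L/s.
PIP = Vt/C + R·V̇ + PEEP (constant-flow equation of motion).
Only the elastic term changes: ΔPIP = ΔVt / C = (470 − 365) / 20.7 = 5.072 cmH2O.
Original PIP = 365/20.7 + 13.6×0.45 + 13 = 36.753 cmH2O; new PIP = 36.753 + (5.072) = 41.825 cmH2O.

41.8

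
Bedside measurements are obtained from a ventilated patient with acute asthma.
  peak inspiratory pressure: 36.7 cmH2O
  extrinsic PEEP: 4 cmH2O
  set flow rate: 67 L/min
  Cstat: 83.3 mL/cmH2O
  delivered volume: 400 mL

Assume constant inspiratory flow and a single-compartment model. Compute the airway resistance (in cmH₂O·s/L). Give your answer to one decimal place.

Flow: 67 L/min ÷ 60 = 1.1167 L/s.
Equation of motion (constant flow): PIP = Vt/C + R·V̇ + PEEP.
R·V̇ = PIP − Vt/C − PEEP = 36.7 − 400/83.3 − 4 = 36.7 − 4.802 − 4 = 27.898 cmH2O.
R = 27.898 / 1.1167 = 24.983 cmH2O·s/L.

25.0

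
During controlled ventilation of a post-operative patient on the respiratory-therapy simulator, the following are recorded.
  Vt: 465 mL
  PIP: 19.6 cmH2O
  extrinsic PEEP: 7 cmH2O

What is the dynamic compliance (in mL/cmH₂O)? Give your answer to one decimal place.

36.9

Dynamic compliance = Vt / (PIP − PEEP) = 465 / (19.6 − 7) = 465 / 12.6 = 36.905 mL/cmH2O.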